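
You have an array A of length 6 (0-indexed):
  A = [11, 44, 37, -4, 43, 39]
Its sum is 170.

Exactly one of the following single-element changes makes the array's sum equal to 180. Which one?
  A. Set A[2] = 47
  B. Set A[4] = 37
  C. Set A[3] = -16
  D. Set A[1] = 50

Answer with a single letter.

Option A: A[2] 37->47, delta=10, new_sum=170+(10)=180 <-- matches target
Option B: A[4] 43->37, delta=-6, new_sum=170+(-6)=164
Option C: A[3] -4->-16, delta=-12, new_sum=170+(-12)=158
Option D: A[1] 44->50, delta=6, new_sum=170+(6)=176

Answer: A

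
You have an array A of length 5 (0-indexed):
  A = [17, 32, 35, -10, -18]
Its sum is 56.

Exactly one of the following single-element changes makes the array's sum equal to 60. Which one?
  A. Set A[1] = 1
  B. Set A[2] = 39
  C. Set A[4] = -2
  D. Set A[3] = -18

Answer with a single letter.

Option A: A[1] 32->1, delta=-31, new_sum=56+(-31)=25
Option B: A[2] 35->39, delta=4, new_sum=56+(4)=60 <-- matches target
Option C: A[4] -18->-2, delta=16, new_sum=56+(16)=72
Option D: A[3] -10->-18, delta=-8, new_sum=56+(-8)=48

Answer: B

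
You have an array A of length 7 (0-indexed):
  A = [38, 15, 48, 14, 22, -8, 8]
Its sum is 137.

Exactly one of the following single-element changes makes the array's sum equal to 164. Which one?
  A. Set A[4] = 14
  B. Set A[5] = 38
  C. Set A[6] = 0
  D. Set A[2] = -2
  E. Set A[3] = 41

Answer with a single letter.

Option A: A[4] 22->14, delta=-8, new_sum=137+(-8)=129
Option B: A[5] -8->38, delta=46, new_sum=137+(46)=183
Option C: A[6] 8->0, delta=-8, new_sum=137+(-8)=129
Option D: A[2] 48->-2, delta=-50, new_sum=137+(-50)=87
Option E: A[3] 14->41, delta=27, new_sum=137+(27)=164 <-- matches target

Answer: E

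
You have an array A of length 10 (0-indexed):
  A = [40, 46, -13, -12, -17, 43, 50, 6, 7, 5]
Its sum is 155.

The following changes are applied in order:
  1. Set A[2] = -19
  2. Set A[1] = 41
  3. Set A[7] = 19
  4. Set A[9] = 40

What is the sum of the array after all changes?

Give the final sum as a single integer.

Initial sum: 155
Change 1: A[2] -13 -> -19, delta = -6, sum = 149
Change 2: A[1] 46 -> 41, delta = -5, sum = 144
Change 3: A[7] 6 -> 19, delta = 13, sum = 157
Change 4: A[9] 5 -> 40, delta = 35, sum = 192

Answer: 192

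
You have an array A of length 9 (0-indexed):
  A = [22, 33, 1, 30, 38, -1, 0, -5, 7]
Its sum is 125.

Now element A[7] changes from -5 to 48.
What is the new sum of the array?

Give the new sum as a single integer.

Answer: 178

Derivation:
Old value at index 7: -5
New value at index 7: 48
Delta = 48 - -5 = 53
New sum = old_sum + delta = 125 + (53) = 178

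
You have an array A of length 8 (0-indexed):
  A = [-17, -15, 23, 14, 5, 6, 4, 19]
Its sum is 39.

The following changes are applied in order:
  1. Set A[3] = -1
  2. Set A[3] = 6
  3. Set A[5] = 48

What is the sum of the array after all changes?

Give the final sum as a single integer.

Answer: 73

Derivation:
Initial sum: 39
Change 1: A[3] 14 -> -1, delta = -15, sum = 24
Change 2: A[3] -1 -> 6, delta = 7, sum = 31
Change 3: A[5] 6 -> 48, delta = 42, sum = 73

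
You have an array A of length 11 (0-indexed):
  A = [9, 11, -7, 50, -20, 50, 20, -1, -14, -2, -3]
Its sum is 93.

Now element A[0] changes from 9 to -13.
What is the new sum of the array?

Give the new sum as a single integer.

Old value at index 0: 9
New value at index 0: -13
Delta = -13 - 9 = -22
New sum = old_sum + delta = 93 + (-22) = 71

Answer: 71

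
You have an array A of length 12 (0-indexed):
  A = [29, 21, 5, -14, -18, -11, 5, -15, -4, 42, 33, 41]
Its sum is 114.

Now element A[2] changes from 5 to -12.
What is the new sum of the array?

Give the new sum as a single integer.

Old value at index 2: 5
New value at index 2: -12
Delta = -12 - 5 = -17
New sum = old_sum + delta = 114 + (-17) = 97

Answer: 97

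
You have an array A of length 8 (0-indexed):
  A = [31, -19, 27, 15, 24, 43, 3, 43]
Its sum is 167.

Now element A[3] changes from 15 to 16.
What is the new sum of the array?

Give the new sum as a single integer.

Old value at index 3: 15
New value at index 3: 16
Delta = 16 - 15 = 1
New sum = old_sum + delta = 167 + (1) = 168

Answer: 168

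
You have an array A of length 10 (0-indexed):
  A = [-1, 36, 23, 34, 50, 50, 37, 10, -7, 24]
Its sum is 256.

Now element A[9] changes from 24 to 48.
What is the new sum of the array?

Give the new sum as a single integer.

Answer: 280

Derivation:
Old value at index 9: 24
New value at index 9: 48
Delta = 48 - 24 = 24
New sum = old_sum + delta = 256 + (24) = 280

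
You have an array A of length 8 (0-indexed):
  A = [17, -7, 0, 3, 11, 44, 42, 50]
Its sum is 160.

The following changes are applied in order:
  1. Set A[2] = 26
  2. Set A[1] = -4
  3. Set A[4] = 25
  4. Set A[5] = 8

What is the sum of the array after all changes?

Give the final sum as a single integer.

Initial sum: 160
Change 1: A[2] 0 -> 26, delta = 26, sum = 186
Change 2: A[1] -7 -> -4, delta = 3, sum = 189
Change 3: A[4] 11 -> 25, delta = 14, sum = 203
Change 4: A[5] 44 -> 8, delta = -36, sum = 167

Answer: 167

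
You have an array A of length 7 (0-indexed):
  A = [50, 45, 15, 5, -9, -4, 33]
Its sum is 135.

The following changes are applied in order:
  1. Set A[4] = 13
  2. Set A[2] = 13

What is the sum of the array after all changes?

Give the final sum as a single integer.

Answer: 155

Derivation:
Initial sum: 135
Change 1: A[4] -9 -> 13, delta = 22, sum = 157
Change 2: A[2] 15 -> 13, delta = -2, sum = 155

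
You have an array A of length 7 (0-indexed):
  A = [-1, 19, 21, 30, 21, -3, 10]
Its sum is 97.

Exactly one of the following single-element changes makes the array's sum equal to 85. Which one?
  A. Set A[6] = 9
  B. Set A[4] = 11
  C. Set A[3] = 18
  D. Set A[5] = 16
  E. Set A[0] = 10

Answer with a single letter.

Answer: C

Derivation:
Option A: A[6] 10->9, delta=-1, new_sum=97+(-1)=96
Option B: A[4] 21->11, delta=-10, new_sum=97+(-10)=87
Option C: A[3] 30->18, delta=-12, new_sum=97+(-12)=85 <-- matches target
Option D: A[5] -3->16, delta=19, new_sum=97+(19)=116
Option E: A[0] -1->10, delta=11, new_sum=97+(11)=108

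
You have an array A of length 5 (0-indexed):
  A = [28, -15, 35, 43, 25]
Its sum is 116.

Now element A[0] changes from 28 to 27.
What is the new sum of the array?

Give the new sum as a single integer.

Old value at index 0: 28
New value at index 0: 27
Delta = 27 - 28 = -1
New sum = old_sum + delta = 116 + (-1) = 115

Answer: 115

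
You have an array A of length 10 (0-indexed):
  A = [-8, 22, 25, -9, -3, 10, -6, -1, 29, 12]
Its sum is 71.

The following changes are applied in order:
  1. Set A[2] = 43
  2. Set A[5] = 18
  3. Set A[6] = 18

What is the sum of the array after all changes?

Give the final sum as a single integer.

Initial sum: 71
Change 1: A[2] 25 -> 43, delta = 18, sum = 89
Change 2: A[5] 10 -> 18, delta = 8, sum = 97
Change 3: A[6] -6 -> 18, delta = 24, sum = 121

Answer: 121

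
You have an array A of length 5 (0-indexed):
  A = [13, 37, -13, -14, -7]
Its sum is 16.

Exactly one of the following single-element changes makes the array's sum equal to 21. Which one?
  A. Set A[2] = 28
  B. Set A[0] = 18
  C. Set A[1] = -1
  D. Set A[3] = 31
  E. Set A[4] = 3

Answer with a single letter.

Answer: B

Derivation:
Option A: A[2] -13->28, delta=41, new_sum=16+(41)=57
Option B: A[0] 13->18, delta=5, new_sum=16+(5)=21 <-- matches target
Option C: A[1] 37->-1, delta=-38, new_sum=16+(-38)=-22
Option D: A[3] -14->31, delta=45, new_sum=16+(45)=61
Option E: A[4] -7->3, delta=10, new_sum=16+(10)=26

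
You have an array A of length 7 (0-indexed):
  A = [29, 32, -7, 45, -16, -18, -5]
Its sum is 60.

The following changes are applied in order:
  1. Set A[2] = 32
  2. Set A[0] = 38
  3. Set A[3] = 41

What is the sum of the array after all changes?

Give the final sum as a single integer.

Initial sum: 60
Change 1: A[2] -7 -> 32, delta = 39, sum = 99
Change 2: A[0] 29 -> 38, delta = 9, sum = 108
Change 3: A[3] 45 -> 41, delta = -4, sum = 104

Answer: 104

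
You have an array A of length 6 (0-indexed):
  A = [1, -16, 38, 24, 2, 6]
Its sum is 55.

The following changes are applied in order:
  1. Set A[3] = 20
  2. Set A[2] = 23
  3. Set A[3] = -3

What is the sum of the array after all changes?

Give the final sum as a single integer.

Answer: 13

Derivation:
Initial sum: 55
Change 1: A[3] 24 -> 20, delta = -4, sum = 51
Change 2: A[2] 38 -> 23, delta = -15, sum = 36
Change 3: A[3] 20 -> -3, delta = -23, sum = 13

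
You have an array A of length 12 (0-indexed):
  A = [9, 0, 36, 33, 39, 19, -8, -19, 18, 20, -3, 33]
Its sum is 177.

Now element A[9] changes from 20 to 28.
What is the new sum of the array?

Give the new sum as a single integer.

Answer: 185

Derivation:
Old value at index 9: 20
New value at index 9: 28
Delta = 28 - 20 = 8
New sum = old_sum + delta = 177 + (8) = 185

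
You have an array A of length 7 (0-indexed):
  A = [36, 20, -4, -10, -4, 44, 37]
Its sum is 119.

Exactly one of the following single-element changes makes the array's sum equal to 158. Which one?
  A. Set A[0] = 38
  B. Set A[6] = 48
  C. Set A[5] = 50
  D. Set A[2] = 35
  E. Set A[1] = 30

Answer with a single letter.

Option A: A[0] 36->38, delta=2, new_sum=119+(2)=121
Option B: A[6] 37->48, delta=11, new_sum=119+(11)=130
Option C: A[5] 44->50, delta=6, new_sum=119+(6)=125
Option D: A[2] -4->35, delta=39, new_sum=119+(39)=158 <-- matches target
Option E: A[1] 20->30, delta=10, new_sum=119+(10)=129

Answer: D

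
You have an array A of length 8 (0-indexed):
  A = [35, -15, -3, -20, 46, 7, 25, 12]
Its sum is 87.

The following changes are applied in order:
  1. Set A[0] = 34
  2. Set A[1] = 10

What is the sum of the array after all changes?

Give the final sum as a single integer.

Initial sum: 87
Change 1: A[0] 35 -> 34, delta = -1, sum = 86
Change 2: A[1] -15 -> 10, delta = 25, sum = 111

Answer: 111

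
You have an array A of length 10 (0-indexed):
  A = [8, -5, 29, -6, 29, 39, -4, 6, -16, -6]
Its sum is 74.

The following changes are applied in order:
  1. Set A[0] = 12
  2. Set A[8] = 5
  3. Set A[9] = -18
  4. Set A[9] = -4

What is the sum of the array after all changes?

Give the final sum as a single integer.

Answer: 101

Derivation:
Initial sum: 74
Change 1: A[0] 8 -> 12, delta = 4, sum = 78
Change 2: A[8] -16 -> 5, delta = 21, sum = 99
Change 3: A[9] -6 -> -18, delta = -12, sum = 87
Change 4: A[9] -18 -> -4, delta = 14, sum = 101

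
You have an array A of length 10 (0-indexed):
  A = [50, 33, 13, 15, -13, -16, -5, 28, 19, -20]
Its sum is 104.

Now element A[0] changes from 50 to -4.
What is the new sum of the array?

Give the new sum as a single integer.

Answer: 50

Derivation:
Old value at index 0: 50
New value at index 0: -4
Delta = -4 - 50 = -54
New sum = old_sum + delta = 104 + (-54) = 50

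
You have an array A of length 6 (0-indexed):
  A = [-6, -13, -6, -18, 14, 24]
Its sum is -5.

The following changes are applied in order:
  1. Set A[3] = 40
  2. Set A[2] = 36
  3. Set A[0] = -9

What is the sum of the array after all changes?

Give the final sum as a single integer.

Answer: 92

Derivation:
Initial sum: -5
Change 1: A[3] -18 -> 40, delta = 58, sum = 53
Change 2: A[2] -6 -> 36, delta = 42, sum = 95
Change 3: A[0] -6 -> -9, delta = -3, sum = 92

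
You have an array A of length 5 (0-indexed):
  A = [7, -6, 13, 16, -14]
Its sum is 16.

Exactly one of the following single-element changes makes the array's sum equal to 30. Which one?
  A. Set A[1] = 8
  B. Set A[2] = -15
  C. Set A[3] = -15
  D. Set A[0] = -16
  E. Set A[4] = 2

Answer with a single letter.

Answer: A

Derivation:
Option A: A[1] -6->8, delta=14, new_sum=16+(14)=30 <-- matches target
Option B: A[2] 13->-15, delta=-28, new_sum=16+(-28)=-12
Option C: A[3] 16->-15, delta=-31, new_sum=16+(-31)=-15
Option D: A[0] 7->-16, delta=-23, new_sum=16+(-23)=-7
Option E: A[4] -14->2, delta=16, new_sum=16+(16)=32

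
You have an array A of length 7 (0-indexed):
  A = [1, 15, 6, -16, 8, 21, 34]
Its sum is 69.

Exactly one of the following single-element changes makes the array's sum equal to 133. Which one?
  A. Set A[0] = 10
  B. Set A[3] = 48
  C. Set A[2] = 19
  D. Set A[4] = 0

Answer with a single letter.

Answer: B

Derivation:
Option A: A[0] 1->10, delta=9, new_sum=69+(9)=78
Option B: A[3] -16->48, delta=64, new_sum=69+(64)=133 <-- matches target
Option C: A[2] 6->19, delta=13, new_sum=69+(13)=82
Option D: A[4] 8->0, delta=-8, new_sum=69+(-8)=61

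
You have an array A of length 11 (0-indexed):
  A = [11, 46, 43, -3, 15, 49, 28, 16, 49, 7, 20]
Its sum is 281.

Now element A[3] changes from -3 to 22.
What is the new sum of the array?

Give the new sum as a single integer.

Answer: 306

Derivation:
Old value at index 3: -3
New value at index 3: 22
Delta = 22 - -3 = 25
New sum = old_sum + delta = 281 + (25) = 306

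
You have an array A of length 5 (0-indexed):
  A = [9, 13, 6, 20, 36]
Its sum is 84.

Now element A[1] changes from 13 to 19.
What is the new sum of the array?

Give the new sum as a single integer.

Old value at index 1: 13
New value at index 1: 19
Delta = 19 - 13 = 6
New sum = old_sum + delta = 84 + (6) = 90

Answer: 90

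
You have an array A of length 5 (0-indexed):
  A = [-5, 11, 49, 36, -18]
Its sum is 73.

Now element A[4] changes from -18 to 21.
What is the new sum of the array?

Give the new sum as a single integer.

Answer: 112

Derivation:
Old value at index 4: -18
New value at index 4: 21
Delta = 21 - -18 = 39
New sum = old_sum + delta = 73 + (39) = 112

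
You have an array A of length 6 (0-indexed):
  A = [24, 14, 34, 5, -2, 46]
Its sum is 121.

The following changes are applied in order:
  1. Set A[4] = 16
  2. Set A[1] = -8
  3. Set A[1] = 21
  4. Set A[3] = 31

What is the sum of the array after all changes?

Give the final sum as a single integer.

Answer: 172

Derivation:
Initial sum: 121
Change 1: A[4] -2 -> 16, delta = 18, sum = 139
Change 2: A[1] 14 -> -8, delta = -22, sum = 117
Change 3: A[1] -8 -> 21, delta = 29, sum = 146
Change 4: A[3] 5 -> 31, delta = 26, sum = 172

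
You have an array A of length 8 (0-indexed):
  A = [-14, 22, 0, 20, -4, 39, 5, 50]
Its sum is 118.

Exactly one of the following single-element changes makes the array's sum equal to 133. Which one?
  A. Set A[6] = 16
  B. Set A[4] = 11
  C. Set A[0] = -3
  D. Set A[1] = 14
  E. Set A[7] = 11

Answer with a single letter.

Answer: B

Derivation:
Option A: A[6] 5->16, delta=11, new_sum=118+(11)=129
Option B: A[4] -4->11, delta=15, new_sum=118+(15)=133 <-- matches target
Option C: A[0] -14->-3, delta=11, new_sum=118+(11)=129
Option D: A[1] 22->14, delta=-8, new_sum=118+(-8)=110
Option E: A[7] 50->11, delta=-39, new_sum=118+(-39)=79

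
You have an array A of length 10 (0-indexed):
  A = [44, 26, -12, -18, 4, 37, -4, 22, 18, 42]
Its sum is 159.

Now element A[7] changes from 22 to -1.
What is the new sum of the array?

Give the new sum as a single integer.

Old value at index 7: 22
New value at index 7: -1
Delta = -1 - 22 = -23
New sum = old_sum + delta = 159 + (-23) = 136

Answer: 136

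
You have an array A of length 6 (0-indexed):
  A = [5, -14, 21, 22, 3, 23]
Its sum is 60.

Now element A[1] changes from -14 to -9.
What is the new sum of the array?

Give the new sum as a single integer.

Old value at index 1: -14
New value at index 1: -9
Delta = -9 - -14 = 5
New sum = old_sum + delta = 60 + (5) = 65

Answer: 65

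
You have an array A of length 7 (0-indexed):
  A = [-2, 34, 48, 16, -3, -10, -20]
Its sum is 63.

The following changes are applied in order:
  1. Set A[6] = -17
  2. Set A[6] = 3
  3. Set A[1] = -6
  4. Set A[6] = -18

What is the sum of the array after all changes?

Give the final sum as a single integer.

Answer: 25

Derivation:
Initial sum: 63
Change 1: A[6] -20 -> -17, delta = 3, sum = 66
Change 2: A[6] -17 -> 3, delta = 20, sum = 86
Change 3: A[1] 34 -> -6, delta = -40, sum = 46
Change 4: A[6] 3 -> -18, delta = -21, sum = 25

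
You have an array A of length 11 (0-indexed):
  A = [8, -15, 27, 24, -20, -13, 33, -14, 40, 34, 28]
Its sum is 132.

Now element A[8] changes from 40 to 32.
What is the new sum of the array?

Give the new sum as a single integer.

Old value at index 8: 40
New value at index 8: 32
Delta = 32 - 40 = -8
New sum = old_sum + delta = 132 + (-8) = 124

Answer: 124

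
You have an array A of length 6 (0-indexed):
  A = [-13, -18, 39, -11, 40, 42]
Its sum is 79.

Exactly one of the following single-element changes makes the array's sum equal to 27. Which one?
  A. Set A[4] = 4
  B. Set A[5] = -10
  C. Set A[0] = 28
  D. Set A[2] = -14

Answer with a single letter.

Option A: A[4] 40->4, delta=-36, new_sum=79+(-36)=43
Option B: A[5] 42->-10, delta=-52, new_sum=79+(-52)=27 <-- matches target
Option C: A[0] -13->28, delta=41, new_sum=79+(41)=120
Option D: A[2] 39->-14, delta=-53, new_sum=79+(-53)=26

Answer: B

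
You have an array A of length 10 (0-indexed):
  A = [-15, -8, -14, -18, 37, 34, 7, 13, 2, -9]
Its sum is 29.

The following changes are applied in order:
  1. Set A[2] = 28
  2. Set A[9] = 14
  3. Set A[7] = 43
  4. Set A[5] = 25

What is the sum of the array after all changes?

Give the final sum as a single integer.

Answer: 115

Derivation:
Initial sum: 29
Change 1: A[2] -14 -> 28, delta = 42, sum = 71
Change 2: A[9] -9 -> 14, delta = 23, sum = 94
Change 3: A[7] 13 -> 43, delta = 30, sum = 124
Change 4: A[5] 34 -> 25, delta = -9, sum = 115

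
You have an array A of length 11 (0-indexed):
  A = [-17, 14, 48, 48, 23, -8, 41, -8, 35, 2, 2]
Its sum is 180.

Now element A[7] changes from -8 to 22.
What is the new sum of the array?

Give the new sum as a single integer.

Old value at index 7: -8
New value at index 7: 22
Delta = 22 - -8 = 30
New sum = old_sum + delta = 180 + (30) = 210

Answer: 210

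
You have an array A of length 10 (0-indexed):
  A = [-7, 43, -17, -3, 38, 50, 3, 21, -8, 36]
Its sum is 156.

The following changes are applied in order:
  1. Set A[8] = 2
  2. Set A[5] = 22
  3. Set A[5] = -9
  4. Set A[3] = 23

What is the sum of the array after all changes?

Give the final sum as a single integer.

Initial sum: 156
Change 1: A[8] -8 -> 2, delta = 10, sum = 166
Change 2: A[5] 50 -> 22, delta = -28, sum = 138
Change 3: A[5] 22 -> -9, delta = -31, sum = 107
Change 4: A[3] -3 -> 23, delta = 26, sum = 133

Answer: 133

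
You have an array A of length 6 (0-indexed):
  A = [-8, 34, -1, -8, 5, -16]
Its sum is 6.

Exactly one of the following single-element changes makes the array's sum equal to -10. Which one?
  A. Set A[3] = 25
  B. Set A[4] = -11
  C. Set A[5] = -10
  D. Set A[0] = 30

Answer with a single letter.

Answer: B

Derivation:
Option A: A[3] -8->25, delta=33, new_sum=6+(33)=39
Option B: A[4] 5->-11, delta=-16, new_sum=6+(-16)=-10 <-- matches target
Option C: A[5] -16->-10, delta=6, new_sum=6+(6)=12
Option D: A[0] -8->30, delta=38, new_sum=6+(38)=44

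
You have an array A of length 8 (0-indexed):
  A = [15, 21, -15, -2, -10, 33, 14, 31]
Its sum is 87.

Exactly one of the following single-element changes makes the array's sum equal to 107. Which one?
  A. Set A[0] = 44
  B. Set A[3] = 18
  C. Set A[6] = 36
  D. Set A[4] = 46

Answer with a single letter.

Option A: A[0] 15->44, delta=29, new_sum=87+(29)=116
Option B: A[3] -2->18, delta=20, new_sum=87+(20)=107 <-- matches target
Option C: A[6] 14->36, delta=22, new_sum=87+(22)=109
Option D: A[4] -10->46, delta=56, new_sum=87+(56)=143

Answer: B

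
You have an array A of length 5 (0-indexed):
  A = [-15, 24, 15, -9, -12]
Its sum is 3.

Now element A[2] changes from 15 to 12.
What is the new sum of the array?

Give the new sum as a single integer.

Old value at index 2: 15
New value at index 2: 12
Delta = 12 - 15 = -3
New sum = old_sum + delta = 3 + (-3) = 0

Answer: 0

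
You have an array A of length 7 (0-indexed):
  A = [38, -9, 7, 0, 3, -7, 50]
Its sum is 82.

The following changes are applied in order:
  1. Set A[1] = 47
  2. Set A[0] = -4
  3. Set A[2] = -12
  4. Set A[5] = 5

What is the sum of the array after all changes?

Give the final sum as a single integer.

Answer: 89

Derivation:
Initial sum: 82
Change 1: A[1] -9 -> 47, delta = 56, sum = 138
Change 2: A[0] 38 -> -4, delta = -42, sum = 96
Change 3: A[2] 7 -> -12, delta = -19, sum = 77
Change 4: A[5] -7 -> 5, delta = 12, sum = 89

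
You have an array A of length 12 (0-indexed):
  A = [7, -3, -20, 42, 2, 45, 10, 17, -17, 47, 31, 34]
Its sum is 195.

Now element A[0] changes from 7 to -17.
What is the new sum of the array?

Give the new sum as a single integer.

Old value at index 0: 7
New value at index 0: -17
Delta = -17 - 7 = -24
New sum = old_sum + delta = 195 + (-24) = 171

Answer: 171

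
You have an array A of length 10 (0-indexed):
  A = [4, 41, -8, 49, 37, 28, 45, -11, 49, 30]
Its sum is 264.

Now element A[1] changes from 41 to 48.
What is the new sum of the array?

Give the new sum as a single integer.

Old value at index 1: 41
New value at index 1: 48
Delta = 48 - 41 = 7
New sum = old_sum + delta = 264 + (7) = 271

Answer: 271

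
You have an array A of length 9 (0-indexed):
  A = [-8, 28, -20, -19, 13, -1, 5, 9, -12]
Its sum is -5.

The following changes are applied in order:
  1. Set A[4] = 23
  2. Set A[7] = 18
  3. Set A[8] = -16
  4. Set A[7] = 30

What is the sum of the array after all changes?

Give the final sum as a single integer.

Answer: 22

Derivation:
Initial sum: -5
Change 1: A[4] 13 -> 23, delta = 10, sum = 5
Change 2: A[7] 9 -> 18, delta = 9, sum = 14
Change 3: A[8] -12 -> -16, delta = -4, sum = 10
Change 4: A[7] 18 -> 30, delta = 12, sum = 22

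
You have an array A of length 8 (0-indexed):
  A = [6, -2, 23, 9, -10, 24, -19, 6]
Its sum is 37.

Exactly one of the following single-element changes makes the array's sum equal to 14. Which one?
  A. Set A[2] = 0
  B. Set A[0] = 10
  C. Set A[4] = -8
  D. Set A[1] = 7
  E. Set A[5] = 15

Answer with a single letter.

Option A: A[2] 23->0, delta=-23, new_sum=37+(-23)=14 <-- matches target
Option B: A[0] 6->10, delta=4, new_sum=37+(4)=41
Option C: A[4] -10->-8, delta=2, new_sum=37+(2)=39
Option D: A[1] -2->7, delta=9, new_sum=37+(9)=46
Option E: A[5] 24->15, delta=-9, new_sum=37+(-9)=28

Answer: A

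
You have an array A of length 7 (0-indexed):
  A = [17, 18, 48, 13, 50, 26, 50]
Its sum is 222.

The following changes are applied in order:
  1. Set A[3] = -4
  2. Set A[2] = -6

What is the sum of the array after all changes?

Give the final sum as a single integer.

Answer: 151

Derivation:
Initial sum: 222
Change 1: A[3] 13 -> -4, delta = -17, sum = 205
Change 2: A[2] 48 -> -6, delta = -54, sum = 151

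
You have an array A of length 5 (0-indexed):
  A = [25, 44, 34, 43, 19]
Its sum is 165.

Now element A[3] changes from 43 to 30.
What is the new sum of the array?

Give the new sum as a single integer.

Answer: 152

Derivation:
Old value at index 3: 43
New value at index 3: 30
Delta = 30 - 43 = -13
New sum = old_sum + delta = 165 + (-13) = 152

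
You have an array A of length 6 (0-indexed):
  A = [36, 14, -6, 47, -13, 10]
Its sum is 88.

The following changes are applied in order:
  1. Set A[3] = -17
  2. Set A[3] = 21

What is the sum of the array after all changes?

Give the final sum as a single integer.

Initial sum: 88
Change 1: A[3] 47 -> -17, delta = -64, sum = 24
Change 2: A[3] -17 -> 21, delta = 38, sum = 62

Answer: 62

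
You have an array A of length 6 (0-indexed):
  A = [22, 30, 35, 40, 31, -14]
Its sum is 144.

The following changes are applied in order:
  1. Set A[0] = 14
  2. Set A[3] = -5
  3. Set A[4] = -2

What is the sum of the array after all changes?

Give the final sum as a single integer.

Answer: 58

Derivation:
Initial sum: 144
Change 1: A[0] 22 -> 14, delta = -8, sum = 136
Change 2: A[3] 40 -> -5, delta = -45, sum = 91
Change 3: A[4] 31 -> -2, delta = -33, sum = 58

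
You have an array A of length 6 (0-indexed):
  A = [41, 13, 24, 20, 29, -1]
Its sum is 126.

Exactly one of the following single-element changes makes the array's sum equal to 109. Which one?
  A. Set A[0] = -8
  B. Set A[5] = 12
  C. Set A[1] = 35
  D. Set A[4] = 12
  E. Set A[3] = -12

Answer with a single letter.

Option A: A[0] 41->-8, delta=-49, new_sum=126+(-49)=77
Option B: A[5] -1->12, delta=13, new_sum=126+(13)=139
Option C: A[1] 13->35, delta=22, new_sum=126+(22)=148
Option D: A[4] 29->12, delta=-17, new_sum=126+(-17)=109 <-- matches target
Option E: A[3] 20->-12, delta=-32, new_sum=126+(-32)=94

Answer: D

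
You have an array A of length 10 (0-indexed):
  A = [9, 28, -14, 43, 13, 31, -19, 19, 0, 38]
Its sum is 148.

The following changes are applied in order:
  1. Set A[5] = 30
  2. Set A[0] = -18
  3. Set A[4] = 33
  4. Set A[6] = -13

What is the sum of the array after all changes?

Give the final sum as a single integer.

Answer: 146

Derivation:
Initial sum: 148
Change 1: A[5] 31 -> 30, delta = -1, sum = 147
Change 2: A[0] 9 -> -18, delta = -27, sum = 120
Change 3: A[4] 13 -> 33, delta = 20, sum = 140
Change 4: A[6] -19 -> -13, delta = 6, sum = 146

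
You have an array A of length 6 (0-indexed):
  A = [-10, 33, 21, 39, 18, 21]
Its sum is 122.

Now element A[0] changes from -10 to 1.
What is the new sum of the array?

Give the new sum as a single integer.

Answer: 133

Derivation:
Old value at index 0: -10
New value at index 0: 1
Delta = 1 - -10 = 11
New sum = old_sum + delta = 122 + (11) = 133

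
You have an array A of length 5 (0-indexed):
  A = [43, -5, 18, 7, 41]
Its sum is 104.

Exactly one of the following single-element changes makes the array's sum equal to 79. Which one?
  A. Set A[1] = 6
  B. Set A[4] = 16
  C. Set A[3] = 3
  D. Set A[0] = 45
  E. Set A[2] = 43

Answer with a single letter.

Option A: A[1] -5->6, delta=11, new_sum=104+(11)=115
Option B: A[4] 41->16, delta=-25, new_sum=104+(-25)=79 <-- matches target
Option C: A[3] 7->3, delta=-4, new_sum=104+(-4)=100
Option D: A[0] 43->45, delta=2, new_sum=104+(2)=106
Option E: A[2] 18->43, delta=25, new_sum=104+(25)=129

Answer: B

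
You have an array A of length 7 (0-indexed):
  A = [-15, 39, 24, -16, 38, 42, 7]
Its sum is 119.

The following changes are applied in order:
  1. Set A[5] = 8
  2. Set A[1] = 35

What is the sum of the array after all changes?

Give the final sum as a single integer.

Answer: 81

Derivation:
Initial sum: 119
Change 1: A[5] 42 -> 8, delta = -34, sum = 85
Change 2: A[1] 39 -> 35, delta = -4, sum = 81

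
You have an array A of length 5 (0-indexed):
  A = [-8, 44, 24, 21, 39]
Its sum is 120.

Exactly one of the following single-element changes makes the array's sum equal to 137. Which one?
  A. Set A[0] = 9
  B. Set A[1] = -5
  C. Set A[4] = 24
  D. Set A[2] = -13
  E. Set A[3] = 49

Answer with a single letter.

Option A: A[0] -8->9, delta=17, new_sum=120+(17)=137 <-- matches target
Option B: A[1] 44->-5, delta=-49, new_sum=120+(-49)=71
Option C: A[4] 39->24, delta=-15, new_sum=120+(-15)=105
Option D: A[2] 24->-13, delta=-37, new_sum=120+(-37)=83
Option E: A[3] 21->49, delta=28, new_sum=120+(28)=148

Answer: A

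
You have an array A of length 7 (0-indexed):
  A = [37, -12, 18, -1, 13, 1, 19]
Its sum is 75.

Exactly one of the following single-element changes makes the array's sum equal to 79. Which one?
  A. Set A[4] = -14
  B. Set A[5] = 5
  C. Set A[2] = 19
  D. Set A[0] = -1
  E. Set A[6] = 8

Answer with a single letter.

Answer: B

Derivation:
Option A: A[4] 13->-14, delta=-27, new_sum=75+(-27)=48
Option B: A[5] 1->5, delta=4, new_sum=75+(4)=79 <-- matches target
Option C: A[2] 18->19, delta=1, new_sum=75+(1)=76
Option D: A[0] 37->-1, delta=-38, new_sum=75+(-38)=37
Option E: A[6] 19->8, delta=-11, new_sum=75+(-11)=64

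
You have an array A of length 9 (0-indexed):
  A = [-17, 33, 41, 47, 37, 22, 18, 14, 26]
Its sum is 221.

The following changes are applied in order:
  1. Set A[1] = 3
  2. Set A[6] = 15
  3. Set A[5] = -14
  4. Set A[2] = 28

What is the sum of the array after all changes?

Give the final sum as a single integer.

Initial sum: 221
Change 1: A[1] 33 -> 3, delta = -30, sum = 191
Change 2: A[6] 18 -> 15, delta = -3, sum = 188
Change 3: A[5] 22 -> -14, delta = -36, sum = 152
Change 4: A[2] 41 -> 28, delta = -13, sum = 139

Answer: 139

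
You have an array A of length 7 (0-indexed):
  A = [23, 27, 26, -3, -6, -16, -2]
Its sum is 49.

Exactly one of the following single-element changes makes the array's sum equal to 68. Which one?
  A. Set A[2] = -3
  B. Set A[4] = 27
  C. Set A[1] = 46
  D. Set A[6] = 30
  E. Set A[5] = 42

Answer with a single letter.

Answer: C

Derivation:
Option A: A[2] 26->-3, delta=-29, new_sum=49+(-29)=20
Option B: A[4] -6->27, delta=33, new_sum=49+(33)=82
Option C: A[1] 27->46, delta=19, new_sum=49+(19)=68 <-- matches target
Option D: A[6] -2->30, delta=32, new_sum=49+(32)=81
Option E: A[5] -16->42, delta=58, new_sum=49+(58)=107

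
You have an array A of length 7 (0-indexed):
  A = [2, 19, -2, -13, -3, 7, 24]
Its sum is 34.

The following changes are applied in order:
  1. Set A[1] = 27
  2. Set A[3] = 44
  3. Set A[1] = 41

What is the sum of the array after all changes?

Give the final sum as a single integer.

Answer: 113

Derivation:
Initial sum: 34
Change 1: A[1] 19 -> 27, delta = 8, sum = 42
Change 2: A[3] -13 -> 44, delta = 57, sum = 99
Change 3: A[1] 27 -> 41, delta = 14, sum = 113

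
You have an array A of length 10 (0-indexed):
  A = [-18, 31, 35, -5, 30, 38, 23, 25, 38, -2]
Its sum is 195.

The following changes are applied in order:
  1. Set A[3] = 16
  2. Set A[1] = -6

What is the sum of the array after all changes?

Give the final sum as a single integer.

Initial sum: 195
Change 1: A[3] -5 -> 16, delta = 21, sum = 216
Change 2: A[1] 31 -> -6, delta = -37, sum = 179

Answer: 179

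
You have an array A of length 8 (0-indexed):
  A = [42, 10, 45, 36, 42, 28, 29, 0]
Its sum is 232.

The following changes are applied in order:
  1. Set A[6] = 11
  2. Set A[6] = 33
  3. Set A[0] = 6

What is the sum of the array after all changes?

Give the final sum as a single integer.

Answer: 200

Derivation:
Initial sum: 232
Change 1: A[6] 29 -> 11, delta = -18, sum = 214
Change 2: A[6] 11 -> 33, delta = 22, sum = 236
Change 3: A[0] 42 -> 6, delta = -36, sum = 200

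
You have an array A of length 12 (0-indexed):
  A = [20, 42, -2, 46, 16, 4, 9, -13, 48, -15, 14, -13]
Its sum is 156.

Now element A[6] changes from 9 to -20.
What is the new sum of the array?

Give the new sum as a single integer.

Answer: 127

Derivation:
Old value at index 6: 9
New value at index 6: -20
Delta = -20 - 9 = -29
New sum = old_sum + delta = 156 + (-29) = 127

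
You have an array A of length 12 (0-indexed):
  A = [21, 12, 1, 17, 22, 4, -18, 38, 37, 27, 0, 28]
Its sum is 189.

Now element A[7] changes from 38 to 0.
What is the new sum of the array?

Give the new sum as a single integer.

Answer: 151

Derivation:
Old value at index 7: 38
New value at index 7: 0
Delta = 0 - 38 = -38
New sum = old_sum + delta = 189 + (-38) = 151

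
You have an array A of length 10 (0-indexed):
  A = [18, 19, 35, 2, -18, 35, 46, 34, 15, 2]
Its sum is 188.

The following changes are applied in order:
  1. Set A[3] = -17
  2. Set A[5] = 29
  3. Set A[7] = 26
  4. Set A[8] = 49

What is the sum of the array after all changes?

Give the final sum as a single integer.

Initial sum: 188
Change 1: A[3] 2 -> -17, delta = -19, sum = 169
Change 2: A[5] 35 -> 29, delta = -6, sum = 163
Change 3: A[7] 34 -> 26, delta = -8, sum = 155
Change 4: A[8] 15 -> 49, delta = 34, sum = 189

Answer: 189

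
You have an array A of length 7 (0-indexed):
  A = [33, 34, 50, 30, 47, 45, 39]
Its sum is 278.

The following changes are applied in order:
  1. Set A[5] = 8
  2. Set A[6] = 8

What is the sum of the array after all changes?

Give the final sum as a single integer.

Answer: 210

Derivation:
Initial sum: 278
Change 1: A[5] 45 -> 8, delta = -37, sum = 241
Change 2: A[6] 39 -> 8, delta = -31, sum = 210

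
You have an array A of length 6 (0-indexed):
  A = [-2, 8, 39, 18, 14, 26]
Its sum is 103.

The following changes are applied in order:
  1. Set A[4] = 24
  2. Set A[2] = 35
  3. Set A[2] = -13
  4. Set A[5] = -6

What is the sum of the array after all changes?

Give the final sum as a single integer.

Answer: 29

Derivation:
Initial sum: 103
Change 1: A[4] 14 -> 24, delta = 10, sum = 113
Change 2: A[2] 39 -> 35, delta = -4, sum = 109
Change 3: A[2] 35 -> -13, delta = -48, sum = 61
Change 4: A[5] 26 -> -6, delta = -32, sum = 29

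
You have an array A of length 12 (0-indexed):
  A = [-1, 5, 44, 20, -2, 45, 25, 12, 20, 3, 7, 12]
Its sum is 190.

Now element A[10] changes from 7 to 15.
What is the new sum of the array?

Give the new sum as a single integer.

Answer: 198

Derivation:
Old value at index 10: 7
New value at index 10: 15
Delta = 15 - 7 = 8
New sum = old_sum + delta = 190 + (8) = 198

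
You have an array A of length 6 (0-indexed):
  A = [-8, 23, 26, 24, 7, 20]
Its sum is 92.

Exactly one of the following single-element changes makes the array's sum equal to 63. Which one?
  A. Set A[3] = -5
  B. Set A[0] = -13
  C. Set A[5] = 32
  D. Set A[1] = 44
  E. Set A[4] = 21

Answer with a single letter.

Option A: A[3] 24->-5, delta=-29, new_sum=92+(-29)=63 <-- matches target
Option B: A[0] -8->-13, delta=-5, new_sum=92+(-5)=87
Option C: A[5] 20->32, delta=12, new_sum=92+(12)=104
Option D: A[1] 23->44, delta=21, new_sum=92+(21)=113
Option E: A[4] 7->21, delta=14, new_sum=92+(14)=106

Answer: A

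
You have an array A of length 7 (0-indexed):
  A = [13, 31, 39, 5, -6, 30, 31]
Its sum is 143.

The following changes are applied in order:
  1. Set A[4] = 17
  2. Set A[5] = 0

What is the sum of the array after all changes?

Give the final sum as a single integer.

Initial sum: 143
Change 1: A[4] -6 -> 17, delta = 23, sum = 166
Change 2: A[5] 30 -> 0, delta = -30, sum = 136

Answer: 136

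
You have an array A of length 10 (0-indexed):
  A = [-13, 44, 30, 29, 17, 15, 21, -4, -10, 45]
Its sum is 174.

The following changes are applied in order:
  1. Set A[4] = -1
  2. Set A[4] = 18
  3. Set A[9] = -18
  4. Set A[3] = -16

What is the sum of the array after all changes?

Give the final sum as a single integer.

Initial sum: 174
Change 1: A[4] 17 -> -1, delta = -18, sum = 156
Change 2: A[4] -1 -> 18, delta = 19, sum = 175
Change 3: A[9] 45 -> -18, delta = -63, sum = 112
Change 4: A[3] 29 -> -16, delta = -45, sum = 67

Answer: 67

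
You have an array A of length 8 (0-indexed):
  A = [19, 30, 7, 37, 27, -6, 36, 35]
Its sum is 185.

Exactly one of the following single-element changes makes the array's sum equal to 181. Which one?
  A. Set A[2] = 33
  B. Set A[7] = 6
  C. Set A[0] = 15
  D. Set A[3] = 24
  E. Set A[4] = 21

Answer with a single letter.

Answer: C

Derivation:
Option A: A[2] 7->33, delta=26, new_sum=185+(26)=211
Option B: A[7] 35->6, delta=-29, new_sum=185+(-29)=156
Option C: A[0] 19->15, delta=-4, new_sum=185+(-4)=181 <-- matches target
Option D: A[3] 37->24, delta=-13, new_sum=185+(-13)=172
Option E: A[4] 27->21, delta=-6, new_sum=185+(-6)=179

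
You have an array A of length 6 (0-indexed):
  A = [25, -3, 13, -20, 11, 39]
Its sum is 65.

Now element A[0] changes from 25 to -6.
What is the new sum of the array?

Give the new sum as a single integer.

Old value at index 0: 25
New value at index 0: -6
Delta = -6 - 25 = -31
New sum = old_sum + delta = 65 + (-31) = 34

Answer: 34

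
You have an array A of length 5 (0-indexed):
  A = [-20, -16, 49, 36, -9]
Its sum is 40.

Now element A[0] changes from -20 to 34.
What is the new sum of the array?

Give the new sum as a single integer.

Old value at index 0: -20
New value at index 0: 34
Delta = 34 - -20 = 54
New sum = old_sum + delta = 40 + (54) = 94

Answer: 94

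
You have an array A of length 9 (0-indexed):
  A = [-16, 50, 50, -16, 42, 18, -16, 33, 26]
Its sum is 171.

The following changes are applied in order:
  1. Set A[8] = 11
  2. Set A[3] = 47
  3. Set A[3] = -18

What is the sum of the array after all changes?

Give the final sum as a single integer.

Initial sum: 171
Change 1: A[8] 26 -> 11, delta = -15, sum = 156
Change 2: A[3] -16 -> 47, delta = 63, sum = 219
Change 3: A[3] 47 -> -18, delta = -65, sum = 154

Answer: 154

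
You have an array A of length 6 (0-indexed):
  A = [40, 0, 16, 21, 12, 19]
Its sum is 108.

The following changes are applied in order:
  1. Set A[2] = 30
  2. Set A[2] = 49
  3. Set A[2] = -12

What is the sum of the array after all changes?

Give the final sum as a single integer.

Initial sum: 108
Change 1: A[2] 16 -> 30, delta = 14, sum = 122
Change 2: A[2] 30 -> 49, delta = 19, sum = 141
Change 3: A[2] 49 -> -12, delta = -61, sum = 80

Answer: 80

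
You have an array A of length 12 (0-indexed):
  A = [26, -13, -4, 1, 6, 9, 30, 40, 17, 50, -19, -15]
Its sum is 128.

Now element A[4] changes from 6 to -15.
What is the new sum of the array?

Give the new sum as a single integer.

Old value at index 4: 6
New value at index 4: -15
Delta = -15 - 6 = -21
New sum = old_sum + delta = 128 + (-21) = 107

Answer: 107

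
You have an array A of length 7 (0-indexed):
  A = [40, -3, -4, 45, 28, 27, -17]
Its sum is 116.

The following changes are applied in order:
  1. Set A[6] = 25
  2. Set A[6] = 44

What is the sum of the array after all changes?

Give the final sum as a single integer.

Answer: 177

Derivation:
Initial sum: 116
Change 1: A[6] -17 -> 25, delta = 42, sum = 158
Change 2: A[6] 25 -> 44, delta = 19, sum = 177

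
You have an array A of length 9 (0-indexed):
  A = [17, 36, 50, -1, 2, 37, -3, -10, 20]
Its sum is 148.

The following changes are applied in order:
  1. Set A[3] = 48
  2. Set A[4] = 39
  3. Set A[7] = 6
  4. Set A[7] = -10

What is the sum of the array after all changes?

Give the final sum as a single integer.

Answer: 234

Derivation:
Initial sum: 148
Change 1: A[3] -1 -> 48, delta = 49, sum = 197
Change 2: A[4] 2 -> 39, delta = 37, sum = 234
Change 3: A[7] -10 -> 6, delta = 16, sum = 250
Change 4: A[7] 6 -> -10, delta = -16, sum = 234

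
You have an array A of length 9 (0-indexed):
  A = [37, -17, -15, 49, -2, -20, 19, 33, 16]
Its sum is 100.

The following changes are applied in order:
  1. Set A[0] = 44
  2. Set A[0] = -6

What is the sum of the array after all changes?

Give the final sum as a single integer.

Answer: 57

Derivation:
Initial sum: 100
Change 1: A[0] 37 -> 44, delta = 7, sum = 107
Change 2: A[0] 44 -> -6, delta = -50, sum = 57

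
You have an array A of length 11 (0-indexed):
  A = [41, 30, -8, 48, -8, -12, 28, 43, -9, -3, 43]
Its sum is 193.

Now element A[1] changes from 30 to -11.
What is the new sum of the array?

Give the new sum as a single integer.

Answer: 152

Derivation:
Old value at index 1: 30
New value at index 1: -11
Delta = -11 - 30 = -41
New sum = old_sum + delta = 193 + (-41) = 152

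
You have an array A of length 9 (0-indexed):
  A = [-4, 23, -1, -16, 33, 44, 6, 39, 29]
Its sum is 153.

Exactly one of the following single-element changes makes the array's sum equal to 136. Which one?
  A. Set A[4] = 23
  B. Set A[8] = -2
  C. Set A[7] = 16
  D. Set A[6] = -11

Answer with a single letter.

Answer: D

Derivation:
Option A: A[4] 33->23, delta=-10, new_sum=153+(-10)=143
Option B: A[8] 29->-2, delta=-31, new_sum=153+(-31)=122
Option C: A[7] 39->16, delta=-23, new_sum=153+(-23)=130
Option D: A[6] 6->-11, delta=-17, new_sum=153+(-17)=136 <-- matches target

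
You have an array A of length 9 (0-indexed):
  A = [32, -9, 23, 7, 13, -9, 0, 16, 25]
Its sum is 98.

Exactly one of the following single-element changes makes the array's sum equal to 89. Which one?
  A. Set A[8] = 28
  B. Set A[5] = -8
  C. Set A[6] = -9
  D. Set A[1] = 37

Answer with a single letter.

Option A: A[8] 25->28, delta=3, new_sum=98+(3)=101
Option B: A[5] -9->-8, delta=1, new_sum=98+(1)=99
Option C: A[6] 0->-9, delta=-9, new_sum=98+(-9)=89 <-- matches target
Option D: A[1] -9->37, delta=46, new_sum=98+(46)=144

Answer: C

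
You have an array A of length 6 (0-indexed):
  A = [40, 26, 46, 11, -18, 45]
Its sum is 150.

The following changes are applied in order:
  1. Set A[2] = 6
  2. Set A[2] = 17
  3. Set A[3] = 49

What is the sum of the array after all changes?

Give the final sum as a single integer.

Answer: 159

Derivation:
Initial sum: 150
Change 1: A[2] 46 -> 6, delta = -40, sum = 110
Change 2: A[2] 6 -> 17, delta = 11, sum = 121
Change 3: A[3] 11 -> 49, delta = 38, sum = 159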